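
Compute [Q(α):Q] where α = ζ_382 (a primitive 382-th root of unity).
[Q(α):Q] = 190

The minimal polynomial of ζ_382 over Q is the 382-th cyclotomic polynomial Φ_382(x), which is irreducible over Q and has degree φ(382) = 190. Hence [Q(α):Q] = φ(382) = 190.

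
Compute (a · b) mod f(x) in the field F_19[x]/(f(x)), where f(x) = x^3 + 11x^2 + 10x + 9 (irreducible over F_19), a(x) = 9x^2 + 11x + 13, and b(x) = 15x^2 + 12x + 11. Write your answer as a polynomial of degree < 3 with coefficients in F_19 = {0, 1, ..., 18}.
a · b ≡ x^2 + 10x + 12 (mod f(x))

Multiply in F_19[x]: a(x)·b(x) = (9x^2 + 11x + 13)·(15x^2 + 12x + 11) = 2x^4 + 7x^3 + 8x^2 + 11x + 10. This has degree ≥ 3, so divide by f(x) over F_19: 2x^4 + 7x^3 + 8x^2 + 11x + 10 = (2x + 4)·(x^3 + 11x^2 + 10x + 9) + (x^2 + 10x + 12). Hence a·b ≡ x^2 + 10x + 12 (mod f). (F_19[x]/(f) is a field with 19^3 = 6859 elements since f is irreducible of degree 3.)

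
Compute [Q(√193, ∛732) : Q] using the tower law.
[Q(√193, ∛732) : Q] = 6

Let L = Q(√193, ∛732). Since Q(√193) ⊂ L and [Q(√193):Q] = 2, the tower law gives 2 | [L:Q]. Likewise Q(∛732) ⊂ L with [Q(∛732):Q] = 3 (because 732 is not a perfect cube), so 3 | [L:Q]. As gcd(2,3) = 1, [L:Q] is divisible by 6. Conversely L is generated over Q by √193 and ∛732, so [L:Q] ≤ 2·3 = 6. Therefore [Q(√193, ∛732) : Q] = 6.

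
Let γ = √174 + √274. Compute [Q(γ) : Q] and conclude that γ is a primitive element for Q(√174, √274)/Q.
[Q(γ) : Q] = 4 (equivalently, Q(γ) = Q(√174, √274))

Obviously Q(γ) ⊆ Q(√174, √274), and [Q(√174, √274):Q] = 4 (since 174, 274 are distinct squarefree integers > 1 with 47676 not a perfect square). To show equality we compute the minimal polynomial of γ. From γ = √174 + √274: γ^2 = 174 + 2√(47676) + 274 = 448 + 2√(47676), so γ^2 - 448 = 2√(47676); squaring, (γ^2 - 448)^2 = 4·47676, i.e. γ^4 - 896γ^2 + 200704 - 190704 = 0, i.e. γ^4 - 896γ^2 + 10000 = 0. So γ is a root of x^4 - 896x^2 + 10000. This polynomial is irreducible over Q: it has no rational root (each ±√174 ± √274 is irrational), and any factorization into two quadratics over Q would force √(47676) ∈ Q (pairing opposite roots) or √174, √274 ∈ Q (other pairings), all impossible. Hence [Q(γ):Q] = 4 = [Q(√174, √274):Q], so Q(γ) = Q(√174, √274).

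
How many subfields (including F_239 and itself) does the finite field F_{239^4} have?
F_{239^4} has 3 subfields

The subfields of F_{p^n} are exactly the fields F_{p^d} for d | n (each is the fixed field of the unique index-d subgroup of Gal(F_{p^n}/F_p) ≅ Z/nZ). The divisors of n = 4 are {1, 2, 4}, giving 3 subfields: F_{239^1}, F_{239^2}, F_{239^4}.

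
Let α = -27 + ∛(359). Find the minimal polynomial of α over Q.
m_α(x) = x^3 + 81x^2 + 2187x + 19324

Set β = α + 27 = ∛(359), so β^3 = 359. Then (α + 27)^3 - 359 = 0, i.e. α is a root of g(x) = (x + 27)^3 - 359 = x^3 + 81x^2 + 2187x + 19324. Since g(x) = h(x + 27) where h(x) = x^3 - 359, and h is irreducible over Q (because 359 is not a perfect cube, so h has no rational root, and a monic cubic with no rational root is irreducible), g is also irreducible (irreducibility is preserved under the substitution x → x + 27). Hence m_α(x) = x^3 + 81x^2 + 2187x + 19324.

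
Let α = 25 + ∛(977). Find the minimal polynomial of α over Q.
m_α(x) = x^3 - 75x^2 + 1875x - 16602

Set β = α - 25 = ∛(977), so β^3 = 977. Then (α - 25)^3 - 977 = 0, i.e. α is a root of g(x) = (x - 25)^3 - 977 = x^3 - 75x^2 + 1875x - 16602. Since g(x) = h(x - 25) where h(x) = x^3 - 977, and h is irreducible over Q (because 977 is not a perfect cube, so h has no rational root, and a monic cubic with no rational root is irreducible), g is also irreducible (irreducibility is preserved under the substitution x → x - 25). Hence m_α(x) = x^3 - 75x^2 + 1875x - 16602.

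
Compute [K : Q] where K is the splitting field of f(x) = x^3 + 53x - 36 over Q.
[K : Q] = 6

By the rational root test, any rational root of the monic integer polynomial f(x) = x^3 + 53x - 36 must be an integer dividing the constant term -36, i.e. one of ±{1, 2, 3, 4, 6, 9, 12, 18, 36}. Evaluating: f(1) = 18, f(-1) = -90, f(2) = 78, f(-2) = -150, f(3) = 150, f(-3) = -222, f(4) = 240, f(-4) = -312, f(6) = 498, f(-6) = -570, f(9) = 1170, f(-9) = -1242, f(12) = 2328, f(-12) = -2400, f(18) = 6750, f(-18) = -6822, f(36) = 48528, f(-36) = -48600; none is 0, so f has no rational root and is therefore irreducible over Q (a cubic with no linear factor over a field is irreducible). For an irreducible cubic, the Galois group is A_3 or S_3 according as the discriminant disc(f) = -4a^3 - 27b^2 = -4·(53)^3 - 27·(-36)^2 = -630500 is or is not a square in Q. Here disc(f) = -630500 is not a perfect square in Q, so the Galois group of f over Q is not contained in A_3 and must be all of S_3. The splitting field has degree |S_3| = 6 over Q, so [K : Q] = 6.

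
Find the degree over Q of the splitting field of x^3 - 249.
[K : Q] = 6

The roots of x^3 - 249 are ∛249, ω∛249, ω^2∛249 where ω = e^(2πi/3) is a primitive cube root of unity, so K = Q(∛249, ω). Now [Q(∛249):Q] = 3 (since 249 is not a perfect cube, x^3 - 249 is irreducible) and [Q(ω):Q] = 2. Both 2 and 3 divide [K:Q], and [K:Q] ≤ 3·2 = 6, so [K:Q] = 6. (Equivalently: Q(∛249) ⊂ R but ω ∉ R, so [K : Q(∛249)] = 2.)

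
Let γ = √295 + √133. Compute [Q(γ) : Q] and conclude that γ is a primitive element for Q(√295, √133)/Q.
[Q(γ) : Q] = 4 (equivalently, Q(γ) = Q(√295, √133))

Obviously Q(γ) ⊆ Q(√295, √133), and [Q(√295, √133):Q] = 4 (since 295, 133 are distinct squarefree integers > 1 with 39235 not a perfect square). To show equality we compute the minimal polynomial of γ. From γ = √295 + √133: γ^2 = 295 + 2√(39235) + 133 = 428 + 2√(39235), so γ^2 - 428 = 2√(39235); squaring, (γ^2 - 428)^2 = 4·39235, i.e. γ^4 - 856γ^2 + 183184 - 156940 = 0, i.e. γ^4 - 856γ^2 + 26244 = 0. So γ is a root of x^4 - 856x^2 + 26244. This polynomial is irreducible over Q: it has no rational root (each ±√295 ± √133 is irrational), and any factorization into two quadratics over Q would force √(39235) ∈ Q (pairing opposite roots) or √295, √133 ∈ Q (other pairings), all impossible. Hence [Q(γ):Q] = 4 = [Q(√295, √133):Q], so Q(γ) = Q(√295, √133).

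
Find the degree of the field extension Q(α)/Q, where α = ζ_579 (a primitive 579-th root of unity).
[Q(α):Q] = 384

The minimal polynomial of ζ_579 over Q is the 579-th cyclotomic polynomial Φ_579(x), which is irreducible over Q and has degree φ(579) = 384. Hence [Q(α):Q] = φ(579) = 384.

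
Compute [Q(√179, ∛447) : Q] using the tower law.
[Q(√179, ∛447) : Q] = 6

Let L = Q(√179, ∛447). Since Q(√179) ⊂ L and [Q(√179):Q] = 2, the tower law gives 2 | [L:Q]. Likewise Q(∛447) ⊂ L with [Q(∛447):Q] = 3 (because 447 is not a perfect cube), so 3 | [L:Q]. As gcd(2,3) = 1, [L:Q] is divisible by 6. Conversely L is generated over Q by √179 and ∛447, so [L:Q] ≤ 2·3 = 6. Therefore [Q(√179, ∛447) : Q] = 6.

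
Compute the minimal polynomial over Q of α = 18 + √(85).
m_α(x) = x^2 - 36x + 239

From α - 18 = √(85), squaring gives (α - 18)^2 = 85, i.e. α^2 - 36α + 324 = 85, so α^2 - 36α + 239 = 0. The discriminant of x^2 - 36x + 239 is (-36)^2 - 4·(239) = 1296 - 956 = 340, and 4·(85) is not a perfect square in Q since 85 is squarefree and ≠ 1. Hence x^2 - 36x + 239 is irreducible over Q and is the minimal polynomial of α.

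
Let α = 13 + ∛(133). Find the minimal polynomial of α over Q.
m_α(x) = x^3 - 39x^2 + 507x - 2330

Set β = α - 13 = ∛(133), so β^3 = 133. Then (α - 13)^3 - 133 = 0, i.e. α is a root of g(x) = (x - 13)^3 - 133 = x^3 - 39x^2 + 507x - 2330. Since g(x) = h(x - 13) where h(x) = x^3 - 133, and h is irreducible over Q (because 133 is not a perfect cube, so h has no rational root, and a monic cubic with no rational root is irreducible), g is also irreducible (irreducibility is preserved under the substitution x → x - 13). Hence m_α(x) = x^3 - 39x^2 + 507x - 2330.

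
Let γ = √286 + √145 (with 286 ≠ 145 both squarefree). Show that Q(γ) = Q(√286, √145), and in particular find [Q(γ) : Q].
[Q(γ) : Q] = 4 (equivalently, Q(γ) = Q(√286, √145))

Obviously Q(γ) ⊆ Q(√286, √145), and [Q(√286, √145):Q] = 4 (since 286, 145 are distinct squarefree integers > 1 with 41470 not a perfect square). To show equality we compute the minimal polynomial of γ. From γ = √286 + √145: γ^2 = 286 + 2√(41470) + 145 = 431 + 2√(41470), so γ^2 - 431 = 2√(41470); squaring, (γ^2 - 431)^2 = 4·41470, i.e. γ^4 - 862γ^2 + 185761 - 165880 = 0, i.e. γ^4 - 862γ^2 + 19881 = 0. So γ is a root of x^4 - 862x^2 + 19881. This polynomial is irreducible over Q: it has no rational root (each ±√286 ± √145 is irrational), and any factorization into two quadratics over Q would force √(41470) ∈ Q (pairing opposite roots) or √286, √145 ∈ Q (other pairings), all impossible. Hence [Q(γ):Q] = 4 = [Q(√286, √145):Q], so Q(γ) = Q(√286, √145).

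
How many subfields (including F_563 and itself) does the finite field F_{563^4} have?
F_{563^4} has 3 subfields

The subfields of F_{p^n} are exactly the fields F_{p^d} for d | n (each is the fixed field of the unique index-d subgroup of Gal(F_{p^n}/F_p) ≅ Z/nZ). The divisors of n = 4 are {1, 2, 4}, giving 3 subfields: F_{563^1}, F_{563^2}, F_{563^4}.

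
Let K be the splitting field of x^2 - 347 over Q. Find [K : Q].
[K : Q] = 2

f(x) = x^2 - 347 factors as (x - √347)(x + √347). The splitting field is K = Q(√347). Since 347 is squarefree and > 1, it is not a perfect square, so x^2 - 347 is irreducible over Q and [Q(√347) : Q] = 2. Hence [K : Q] = 2.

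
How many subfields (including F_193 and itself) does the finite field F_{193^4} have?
F_{193^4} has 3 subfields

The subfields of F_{p^n} are exactly the fields F_{p^d} for d | n (each is the fixed field of the unique index-d subgroup of Gal(F_{p^n}/F_p) ≅ Z/nZ). The divisors of n = 4 are {1, 2, 4}, giving 3 subfields: F_{193^1}, F_{193^2}, F_{193^4}.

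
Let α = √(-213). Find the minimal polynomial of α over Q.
m_α(x) = x^2 + 213

α satisfies α^2 + 213 = 0, so x^2 + 213 annihilates α. Since d = -213 is squarefree and ≠ 1, it is not a perfect square in Q, so x^2 + 213 has no rational root and is therefore irreducible over Q (a degree-2 polynomial over a field is irreducible iff it has no root). Hence m_α(x) = x^2 + 213.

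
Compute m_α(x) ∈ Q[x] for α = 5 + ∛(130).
m_α(x) = x^3 - 15x^2 + 75x - 255

Set β = α - 5 = ∛(130), so β^3 = 130. Then (α - 5)^3 - 130 = 0, i.e. α is a root of g(x) = (x - 5)^3 - 130 = x^3 - 15x^2 + 75x - 255. Since g(x) = h(x - 5) where h(x) = x^3 - 130, and h is irreducible over Q (because 130 is not a perfect cube, so h has no rational root, and a monic cubic with no rational root is irreducible), g is also irreducible (irreducibility is preserved under the substitution x → x - 5). Hence m_α(x) = x^3 - 15x^2 + 75x - 255.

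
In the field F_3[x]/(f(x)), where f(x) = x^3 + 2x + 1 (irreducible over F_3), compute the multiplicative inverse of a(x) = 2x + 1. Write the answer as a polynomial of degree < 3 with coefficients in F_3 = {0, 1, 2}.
a(x)^(-1) ≡ x^2 + x (mod f(x))

Since f is irreducible over F_3, F_3[x]/(f) is a field and a(x) ≠ 0 has an inverse. Apply the extended Euclidean algorithm to f(x) and a(x) in F_3[x]: f(x) = (2x^2 + 2x)·a(x) + (1). The last nonzero remainder is the constant 1 = gcd(f, a) in F_3. Back-substituting through the division chain expresses 1 = s(x)·a(x) + t(x)·f(x) with s(x) ≡ x^2 + x (mod f), so a(x)^(-1) ≡ s(x) = x^2 + x (mod f). Check: (2x + 1)·(x^2 + x) = 2x^3 + x ≡ 1 (mod x^3 + 2x + 1).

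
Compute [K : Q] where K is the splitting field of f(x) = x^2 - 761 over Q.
[K : Q] = 2

f(x) = x^2 - 761 factors as (x - √761)(x + √761). The splitting field is K = Q(√761). Since 761 is squarefree and > 1, it is not a perfect square, so x^2 - 761 is irreducible over Q and [Q(√761) : Q] = 2. Hence [K : Q] = 2.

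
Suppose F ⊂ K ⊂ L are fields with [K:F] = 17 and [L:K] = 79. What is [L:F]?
[L:F] = 1343

The tower law says that for any tower of field extensions F ⊂ K ⊂ L with finite degrees, [L:F] = [L:K] · [K:F]. Here this gives [L:F] = 79 · 17 = 1343.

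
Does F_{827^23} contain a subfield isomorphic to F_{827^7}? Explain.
No: F_{827^7} is not a subfield of F_{827^23}

F_{p^m} embeds in F_{p^n} iff m | n. Here 7 ∤ 23 (since 23 = 3·7 + 2 with remainder 2 ≠ 0), so F_{827^7} is not a subfield of F_{827^23}. Equivalently: if it were, the tower law would give 7 = [F_{827^7}:F_827] dividing [F_{827^23}:F_827] = 23, contradiction.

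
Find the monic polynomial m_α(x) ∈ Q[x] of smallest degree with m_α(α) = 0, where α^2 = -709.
m_α(x) = x^2 + 709

α satisfies α^2 + 709 = 0, so x^2 + 709 annihilates α. Since d = -709 is squarefree and ≠ 1, it is not a perfect square in Q, so x^2 + 709 has no rational root and is therefore irreducible over Q (a degree-2 polynomial over a field is irreducible iff it has no root). Hence m_α(x) = x^2 + 709.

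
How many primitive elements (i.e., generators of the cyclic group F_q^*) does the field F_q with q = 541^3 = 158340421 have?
There are φ(158340420) = 36189504 primitive elements

F_q^* is cyclic of order q - 1 = 158340420. A cyclic group of order m has exactly φ(m) generators. Here m = 158340420 = 2^2 · 3^4 · 5 · 7 · 13963, so the number of primitive elements is φ(158340420) = 36189504.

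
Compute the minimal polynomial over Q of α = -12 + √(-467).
m_α(x) = x^2 + 24x + 611

From α + 12 = √(-467), squaring gives (α + 12)^2 = -467, i.e. α^2 + 24α + 144 = -467, so α^2 + 24α + 611 = 0. The discriminant of x^2 + 24x + 611 is (24)^2 - 4·(611) = 576 - 2444 = -1868, and 4·(-467) is not a perfect square in Q since -467 is squarefree and ≠ 1. Hence x^2 + 24x + 611 is irreducible over Q and is the minimal polynomial of α.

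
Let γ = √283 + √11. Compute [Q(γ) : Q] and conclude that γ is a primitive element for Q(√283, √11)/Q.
[Q(γ) : Q] = 4 (equivalently, Q(γ) = Q(√283, √11))

Obviously Q(γ) ⊆ Q(√283, √11), and [Q(√283, √11):Q] = 4 (since 283, 11 are distinct squarefree integers > 1 with 3113 not a perfect square). To show equality we compute the minimal polynomial of γ. From γ = √283 + √11: γ^2 = 283 + 2√(3113) + 11 = 294 + 2√(3113), so γ^2 - 294 = 2√(3113); squaring, (γ^2 - 294)^2 = 4·3113, i.e. γ^4 - 588γ^2 + 86436 - 12452 = 0, i.e. γ^4 - 588γ^2 + 73984 = 0. So γ is a root of x^4 - 588x^2 + 73984. This polynomial is irreducible over Q: it has no rational root (each ±√283 ± √11 is irrational), and any factorization into two quadratics over Q would force √(3113) ∈ Q (pairing opposite roots) or √283, √11 ∈ Q (other pairings), all impossible. Hence [Q(γ):Q] = 4 = [Q(√283, √11):Q], so Q(γ) = Q(√283, √11).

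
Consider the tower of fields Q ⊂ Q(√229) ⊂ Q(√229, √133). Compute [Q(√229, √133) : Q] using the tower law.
[Q(√229, √133) : Q] = 4

[Q(√229):Q] = 2 (min poly x^2 - 229, irreducible since 229 is squarefree > 1). For the top step, suppose √133 ∈ Q(√229), say √133 = c + d√229 with c, d ∈ Q. Squaring: 133 = c^2 + 229d^2 + 2cd√229. Since √229 ∉ Q this forces 2cd = 0. If d = 0 then √133 = c ∈ Q, contradicting 133 squarefree > 1. If c = 0 then 133 = 229d^2, so 229·133 = (229d)^2 is a perfect square in Q — but 229·133 = 30457 is not a perfect square (since 229 and 133 are distinct squarefree integers). Contradiction. Hence √133 ∉ Q(√229), so x^2 - 133 stays irreducible over Q(√229) and [Q(√229, √133) : Q(√229)] = 2. By the tower law, [Q(√229, √133) : Q] = 2 · 2 = 4.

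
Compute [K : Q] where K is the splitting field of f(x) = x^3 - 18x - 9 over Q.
[K : Q] = 6

By the rational root test, any rational root of the monic integer polynomial f(x) = x^3 - 18x - 9 must be an integer dividing the constant term -9, i.e. one of ±{1, 3, 9}. Evaluating: f(1) = -26, f(-1) = 8, f(3) = -36, f(-3) = 18, f(9) = 558, f(-9) = -576; none is 0, so f has no rational root and is therefore irreducible over Q (a cubic with no linear factor over a field is irreducible). For an irreducible cubic, the Galois group is A_3 or S_3 according as the discriminant disc(f) = -4a^3 - 27b^2 = -4·(-18)^3 - 27·(-9)^2 = 21141 is or is not a square in Q. Here disc(f) = 21141 is not a perfect square in Q, so the Galois group of f over Q is not contained in A_3 and must be all of S_3. The splitting field has degree |S_3| = 6 over Q, so [K : Q] = 6.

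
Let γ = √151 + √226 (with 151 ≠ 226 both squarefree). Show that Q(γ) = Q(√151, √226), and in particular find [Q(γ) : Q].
[Q(γ) : Q] = 4 (equivalently, Q(γ) = Q(√151, √226))

Obviously Q(γ) ⊆ Q(√151, √226), and [Q(√151, √226):Q] = 4 (since 151, 226 are distinct squarefree integers > 1 with 34126 not a perfect square). To show equality we compute the minimal polynomial of γ. From γ = √151 + √226: γ^2 = 151 + 2√(34126) + 226 = 377 + 2√(34126), so γ^2 - 377 = 2√(34126); squaring, (γ^2 - 377)^2 = 4·34126, i.e. γ^4 - 754γ^2 + 142129 - 136504 = 0, i.e. γ^4 - 754γ^2 + 5625 = 0. So γ is a root of x^4 - 754x^2 + 5625. This polynomial is irreducible over Q: it has no rational root (each ±√151 ± √226 is irrational), and any factorization into two quadratics over Q would force √(34126) ∈ Q (pairing opposite roots) or √151, √226 ∈ Q (other pairings), all impossible. Hence [Q(γ):Q] = 4 = [Q(√151, √226):Q], so Q(γ) = Q(√151, √226).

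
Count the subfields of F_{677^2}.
F_{677^2} has 2 subfields

The subfields of F_{p^n} are exactly the fields F_{p^d} for d | n (each is the fixed field of the unique index-d subgroup of Gal(F_{p^n}/F_p) ≅ Z/nZ). The divisors of n = 2 are {1, 2}, giving 2 subfields: F_{677^1}, F_{677^2}.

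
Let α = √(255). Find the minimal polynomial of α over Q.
m_α(x) = x^2 - 255

α satisfies α^2 - 255 = 0, so x^2 - 255 annihilates α. Since d = 255 is squarefree and ≠ 1, it is not a perfect square in Q, so x^2 - 255 has no rational root and is therefore irreducible over Q (a degree-2 polynomial over a field is irreducible iff it has no root). Hence m_α(x) = x^2 - 255.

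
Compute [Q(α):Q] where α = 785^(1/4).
[Q(α):Q] = 4

α is a root of x^4 - 785. By Eisenstein's criterion at the prime p = 5 (which divides the constant term 785 but p^2 = 25 does not, since 785 is squarefree), x^4 - 785 is irreducible over Q. Hence [Q(α):Q] = 4.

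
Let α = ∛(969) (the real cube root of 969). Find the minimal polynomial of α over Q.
m_α(x) = x^3 - 969

α satisfies α^3 = 969, so x^3 - 969 annihilates α. By the rational root test, a rational root p/q (in lowest terms) of x^3 - 969 would satisfy p^3 = 969 q^3, forcing q = 1 and p^3 = 969; but 969 is not a perfect cube, contradiction. A monic cubic over Q with no rational root is irreducible (any nontrivial factorization would include a linear factor). Hence x^3 - 969 is the minimal polynomial of α, and in particular [Q(α):Q] = 3.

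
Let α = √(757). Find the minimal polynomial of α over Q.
m_α(x) = x^2 - 757

α satisfies α^2 - 757 = 0, so x^2 - 757 annihilates α. Since d = 757 is squarefree and ≠ 1, it is not a perfect square in Q, so x^2 - 757 has no rational root and is therefore irreducible over Q (a degree-2 polynomial over a field is irreducible iff it has no root). Hence m_α(x) = x^2 - 757.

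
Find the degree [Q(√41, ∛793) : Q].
[Q(√41, ∛793) : Q] = 6

Let L = Q(√41, ∛793). Since Q(√41) ⊂ L and [Q(√41):Q] = 2, the tower law gives 2 | [L:Q]. Likewise Q(∛793) ⊂ L with [Q(∛793):Q] = 3 (because 793 is not a perfect cube), so 3 | [L:Q]. As gcd(2,3) = 1, [L:Q] is divisible by 6. Conversely L is generated over Q by √41 and ∛793, so [L:Q] ≤ 2·3 = 6. Therefore [Q(√41, ∛793) : Q] = 6.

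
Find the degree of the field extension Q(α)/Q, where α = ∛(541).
[Q(α):Q] = 3

The minimal polynomial of α is x^3 - 541, irreducible over Q since 541 is not a perfect cube (so x^3 - 541 has no rational root). Hence [Q(α):Q] = deg(m_α) = 3.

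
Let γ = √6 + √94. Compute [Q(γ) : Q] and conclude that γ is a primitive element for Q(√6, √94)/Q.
[Q(γ) : Q] = 4 (equivalently, Q(γ) = Q(√6, √94))

Obviously Q(γ) ⊆ Q(√6, √94), and [Q(√6, √94):Q] = 4 (since 6, 94 are distinct squarefree integers > 1 with 564 not a perfect square). To show equality we compute the minimal polynomial of γ. From γ = √6 + √94: γ^2 = 6 + 2√(564) + 94 = 100 + 2√(564), so γ^2 - 100 = 2√(564); squaring, (γ^2 - 100)^2 = 4·564, i.e. γ^4 - 200γ^2 + 10000 - 2256 = 0, i.e. γ^4 - 200γ^2 + 7744 = 0. So γ is a root of x^4 - 200x^2 + 7744. This polynomial is irreducible over Q: it has no rational root (each ±√6 ± √94 is irrational), and any factorization into two quadratics over Q would force √(564) ∈ Q (pairing opposite roots) or √6, √94 ∈ Q (other pairings), all impossible. Hence [Q(γ):Q] = 4 = [Q(√6, √94):Q], so Q(γ) = Q(√6, √94).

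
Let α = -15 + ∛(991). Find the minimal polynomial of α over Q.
m_α(x) = x^3 + 45x^2 + 675x + 2384

Set β = α + 15 = ∛(991), so β^3 = 991. Then (α + 15)^3 - 991 = 0, i.e. α is a root of g(x) = (x + 15)^3 - 991 = x^3 + 45x^2 + 675x + 2384. Since g(x) = h(x + 15) where h(x) = x^3 - 991, and h is irreducible over Q (because 991 is not a perfect cube, so h has no rational root, and a monic cubic with no rational root is irreducible), g is also irreducible (irreducibility is preserved under the substitution x → x + 15). Hence m_α(x) = x^3 + 45x^2 + 675x + 2384.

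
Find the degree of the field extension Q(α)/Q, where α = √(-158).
[Q(α):Q] = 2

[Q(α):Q] equals the degree of the minimal polynomial of α. Here α^2 = -158 and x^2 + 158 is irreducible (d = -158 is squarefree, ≠ 1, hence not a square), so deg(m_α) = 2. Thus [Q(α):Q] = 2.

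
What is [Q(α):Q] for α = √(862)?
[Q(α):Q] = 2

[Q(α):Q] equals the degree of the minimal polynomial of α. Here α^2 = 862 and x^2 - 862 is irreducible (d = 862 is squarefree, ≠ 1, hence not a square), so deg(m_α) = 2. Thus [Q(α):Q] = 2.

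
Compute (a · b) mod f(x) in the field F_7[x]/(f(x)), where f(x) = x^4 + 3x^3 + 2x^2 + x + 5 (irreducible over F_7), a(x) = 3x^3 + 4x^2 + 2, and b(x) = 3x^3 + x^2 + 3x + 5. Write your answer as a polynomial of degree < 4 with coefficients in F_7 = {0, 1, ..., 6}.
a · b ≡ 4x^3 + 4x^2 + 2 (mod f(x))

Multiply in F_7[x]: a(x)·b(x) = (3x^3 + 4x^2 + 2)·(3x^3 + x^2 + 3x + 5) = 2x^6 + x^5 + 6x^4 + 5x^3 + x^2 + 6x + 3. This has degree ≥ 4, so divide by f(x) over F_7: 2x^6 + x^5 + 6x^4 + 5x^3 + x^2 + 6x + 3 = (2x^2 + 2x + 3)·(x^4 + 3x^3 + 2x^2 + x + 5) + (4x^3 + 4x^2 + 2). Hence a·b ≡ 4x^3 + 4x^2 + 2 (mod f). (F_7[x]/(f) is a field with 7^4 = 2401 elements since f is irreducible of degree 4.)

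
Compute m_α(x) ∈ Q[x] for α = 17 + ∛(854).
m_α(x) = x^3 - 51x^2 + 867x - 5767

Set β = α - 17 = ∛(854), so β^3 = 854. Then (α - 17)^3 - 854 = 0, i.e. α is a root of g(x) = (x - 17)^3 - 854 = x^3 - 51x^2 + 867x - 5767. Since g(x) = h(x - 17) where h(x) = x^3 - 854, and h is irreducible over Q (because 854 is not a perfect cube, so h has no rational root, and a monic cubic with no rational root is irreducible), g is also irreducible (irreducibility is preserved under the substitution x → x - 17). Hence m_α(x) = x^3 - 51x^2 + 867x - 5767.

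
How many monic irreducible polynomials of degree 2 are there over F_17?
There are 136 monic irreducible polynomials of degree 2 over F_17

Each element of F_{17^2} that lies in no proper subfield is a root of exactly one monic irreducible of degree 2 over F_17, and each such polynomial has 2 distinct roots in F_{17^2}. By Möbius inversion the count is N_17(2) = (1/2) Σ_{d|2} μ(2/d) · 17^d = (1/2)(μ(2)·17^1 + μ(1)·17^2) = 272/2 = 136.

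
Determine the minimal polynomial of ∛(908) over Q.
m_α(x) = x^3 - 908

α satisfies α^3 = 908, so x^3 - 908 annihilates α. By the rational root test, a rational root p/q (in lowest terms) of x^3 - 908 would satisfy p^3 = 908 q^3, forcing q = 1 and p^3 = 908; but 908 is not a perfect cube, contradiction. A monic cubic over Q with no rational root is irreducible (any nontrivial factorization would include a linear factor). Hence x^3 - 908 is the minimal polynomial of α, and in particular [Q(α):Q] = 3.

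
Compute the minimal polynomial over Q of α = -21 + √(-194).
m_α(x) = x^2 + 42x + 635

From α + 21 = √(-194), squaring gives (α + 21)^2 = -194, i.e. α^2 + 42α + 441 = -194, so α^2 + 42α + 635 = 0. The discriminant of x^2 + 42x + 635 is (42)^2 - 4·(635) = 1764 - 2540 = -776, and 4·(-194) is not a perfect square in Q since -194 is squarefree and ≠ 1. Hence x^2 + 42x + 635 is irreducible over Q and is the minimal polynomial of α.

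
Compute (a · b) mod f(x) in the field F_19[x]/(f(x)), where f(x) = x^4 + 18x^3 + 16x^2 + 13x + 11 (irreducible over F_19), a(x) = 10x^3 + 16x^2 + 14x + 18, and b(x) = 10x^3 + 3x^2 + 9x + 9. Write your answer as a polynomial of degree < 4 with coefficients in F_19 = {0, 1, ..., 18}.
a · b ≡ x^3 + 15x^2 + 7x (mod f(x))

Multiply in F_19[x]: a(x)·b(x) = (10x^3 + 16x^2 + 14x + 18)·(10x^3 + 3x^2 + 9x + 9) = 5x^6 + 12x^4 + x^2 + 3x + 10. This has degree ≥ 4, so divide by f(x) over F_19: 5x^6 + 12x^4 + x^2 + 3x + 10 = (5x^2 + 5x + 13)·(x^4 + 18x^3 + 16x^2 + 13x + 11) + (x^3 + 15x^2 + 7x). Hence a·b ≡ x^3 + 15x^2 + 7x (mod f). (F_19[x]/(f) is a field with 19^4 = 130321 elements since f is irreducible of degree 4.)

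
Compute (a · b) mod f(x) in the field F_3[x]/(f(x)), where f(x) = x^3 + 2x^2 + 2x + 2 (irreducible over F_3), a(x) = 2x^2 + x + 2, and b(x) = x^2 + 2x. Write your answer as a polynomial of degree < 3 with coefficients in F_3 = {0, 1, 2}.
a · b ≡ x^2 + x + 1 (mod f(x))

Multiply in F_3[x]: a(x)·b(x) = (2x^2 + x + 2)·(x^2 + 2x) = 2x^4 + 2x^3 + x^2 + x. This has degree ≥ 3, so divide by f(x) over F_3: 2x^4 + 2x^3 + x^2 + x = (2x + 1)·(x^3 + 2x^2 + 2x + 2) + (x^2 + x + 1). Hence a·b ≡ x^2 + x + 1 (mod f). (F_3[x]/(f) is a field with 3^3 = 27 elements since f is irreducible of degree 3.)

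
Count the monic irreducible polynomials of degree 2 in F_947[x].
There are 447931 monic irreducible polynomials of degree 2 over F_947

Each element of F_{947^2} that lies in no proper subfield is a root of exactly one monic irreducible of degree 2 over F_947, and each such polynomial has 2 distinct roots in F_{947^2}. By Möbius inversion the count is N_947(2) = (1/2) Σ_{d|2} μ(2/d) · 947^d = (1/2)(μ(2)·947^1 + μ(1)·947^2) = 895862/2 = 447931.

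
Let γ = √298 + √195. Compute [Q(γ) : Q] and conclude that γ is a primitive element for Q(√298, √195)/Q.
[Q(γ) : Q] = 4 (equivalently, Q(γ) = Q(√298, √195))

Obviously Q(γ) ⊆ Q(√298, √195), and [Q(√298, √195):Q] = 4 (since 298, 195 are distinct squarefree integers > 1 with 58110 not a perfect square). To show equality we compute the minimal polynomial of γ. From γ = √298 + √195: γ^2 = 298 + 2√(58110) + 195 = 493 + 2√(58110), so γ^2 - 493 = 2√(58110); squaring, (γ^2 - 493)^2 = 4·58110, i.e. γ^4 - 986γ^2 + 243049 - 232440 = 0, i.e. γ^4 - 986γ^2 + 10609 = 0. So γ is a root of x^4 - 986x^2 + 10609. This polynomial is irreducible over Q: it has no rational root (each ±√298 ± √195 is irrational), and any factorization into two quadratics over Q would force √(58110) ∈ Q (pairing opposite roots) or √298, √195 ∈ Q (other pairings), all impossible. Hence [Q(γ):Q] = 4 = [Q(√298, √195):Q], so Q(γ) = Q(√298, √195).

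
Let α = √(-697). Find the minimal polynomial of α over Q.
m_α(x) = x^2 + 697

α satisfies α^2 + 697 = 0, so x^2 + 697 annihilates α. Since d = -697 is squarefree and ≠ 1, it is not a perfect square in Q, so x^2 + 697 has no rational root and is therefore irreducible over Q (a degree-2 polynomial over a field is irreducible iff it has no root). Hence m_α(x) = x^2 + 697.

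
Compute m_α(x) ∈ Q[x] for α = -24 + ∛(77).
m_α(x) = x^3 + 72x^2 + 1728x + 13747

Set β = α + 24 = ∛(77), so β^3 = 77. Then (α + 24)^3 - 77 = 0, i.e. α is a root of g(x) = (x + 24)^3 - 77 = x^3 + 72x^2 + 1728x + 13747. Since g(x) = h(x + 24) where h(x) = x^3 - 77, and h is irreducible over Q (because 77 is not a perfect cube, so h has no rational root, and a monic cubic with no rational root is irreducible), g is also irreducible (irreducibility is preserved under the substitution x → x + 24). Hence m_α(x) = x^3 + 72x^2 + 1728x + 13747.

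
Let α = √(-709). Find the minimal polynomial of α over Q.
m_α(x) = x^2 + 709

α satisfies α^2 + 709 = 0, so x^2 + 709 annihilates α. Since d = -709 is squarefree and ≠ 1, it is not a perfect square in Q, so x^2 + 709 has no rational root and is therefore irreducible over Q (a degree-2 polynomial over a field is irreducible iff it has no root). Hence m_α(x) = x^2 + 709.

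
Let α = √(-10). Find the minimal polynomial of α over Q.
m_α(x) = x^2 + 10

α satisfies α^2 + 10 = 0, so x^2 + 10 annihilates α. Since d = -10 is squarefree and ≠ 1, it is not a perfect square in Q, so x^2 + 10 has no rational root and is therefore irreducible over Q (a degree-2 polynomial over a field is irreducible iff it has no root). Hence m_α(x) = x^2 + 10.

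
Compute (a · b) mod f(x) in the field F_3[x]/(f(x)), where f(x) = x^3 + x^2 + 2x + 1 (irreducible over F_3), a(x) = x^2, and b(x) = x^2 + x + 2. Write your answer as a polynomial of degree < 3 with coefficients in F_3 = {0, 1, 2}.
a · b ≡ 2x (mod f(x))

Multiply in F_3[x]: a(x)·b(x) = (x^2)·(x^2 + x + 2) = x^4 + x^3 + 2x^2. This has degree ≥ 3, so divide by f(x) over F_3: x^4 + x^3 + 2x^2 = (x)·(x^3 + x^2 + 2x + 1) + (2x). Hence a·b ≡ 2x (mod f). (F_3[x]/(f) is a field with 3^3 = 27 elements since f is irreducible of degree 3.)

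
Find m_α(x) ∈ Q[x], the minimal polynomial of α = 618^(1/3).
m_α(x) = x^3 - 618

α satisfies α^3 = 618, so x^3 - 618 annihilates α. By the rational root test, a rational root p/q (in lowest terms) of x^3 - 618 would satisfy p^3 = 618 q^3, forcing q = 1 and p^3 = 618; but 618 is not a perfect cube, contradiction. A monic cubic over Q with no rational root is irreducible (any nontrivial factorization would include a linear factor). Hence x^3 - 618 is the minimal polynomial of α, and in particular [Q(α):Q] = 3.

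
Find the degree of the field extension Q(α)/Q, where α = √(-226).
[Q(α):Q] = 2

[Q(α):Q] equals the degree of the minimal polynomial of α. Here α^2 = -226 and x^2 + 226 is irreducible (d = -226 is squarefree, ≠ 1, hence not a square), so deg(m_α) = 2. Thus [Q(α):Q] = 2.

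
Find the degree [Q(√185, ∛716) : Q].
[Q(√185, ∛716) : Q] = 6

Let L = Q(√185, ∛716). Since Q(√185) ⊂ L and [Q(√185):Q] = 2, the tower law gives 2 | [L:Q]. Likewise Q(∛716) ⊂ L with [Q(∛716):Q] = 3 (because 716 is not a perfect cube), so 3 | [L:Q]. As gcd(2,3) = 1, [L:Q] is divisible by 6. Conversely L is generated over Q by √185 and ∛716, so [L:Q] ≤ 2·3 = 6. Therefore [Q(√185, ∛716) : Q] = 6.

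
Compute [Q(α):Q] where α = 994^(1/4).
[Q(α):Q] = 4

α is a root of x^4 - 994. By Eisenstein's criterion at the prime p = 2 (which divides the constant term 994 but p^2 = 4 does not, since 994 is squarefree), x^4 - 994 is irreducible over Q. Hence [Q(α):Q] = 4.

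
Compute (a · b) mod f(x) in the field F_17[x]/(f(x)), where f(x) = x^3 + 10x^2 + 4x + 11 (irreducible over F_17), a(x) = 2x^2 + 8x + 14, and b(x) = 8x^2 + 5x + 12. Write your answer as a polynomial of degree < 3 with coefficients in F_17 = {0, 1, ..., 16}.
a · b ≡ 3x^2 + 11x + 9 (mod f(x))

Multiply in F_17[x]: a(x)·b(x) = (2x^2 + 8x + 14)·(8x^2 + 5x + 12) = 16x^4 + 6x^3 + 6x^2 + 13x + 15. This has degree ≥ 3, so divide by f(x) over F_17: 16x^4 + 6x^3 + 6x^2 + 13x + 15 = (16x + 16)·(x^3 + 10x^2 + 4x + 11) + (3x^2 + 11x + 9). Hence a·b ≡ 3x^2 + 11x + 9 (mod f). (F_17[x]/(f) is a field with 17^3 = 4913 elements since f is irreducible of degree 3.)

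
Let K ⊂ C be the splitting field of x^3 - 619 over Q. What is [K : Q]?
[K : Q] = 6

The roots of x^3 - 619 are ∛619, ω∛619, ω^2∛619 where ω = e^(2πi/3) is a primitive cube root of unity, so K = Q(∛619, ω). Now [Q(∛619):Q] = 3 (since 619 is not a perfect cube, x^3 - 619 is irreducible) and [Q(ω):Q] = 2. Both 2 and 3 divide [K:Q], and [K:Q] ≤ 3·2 = 6, so [K:Q] = 6. (Equivalently: Q(∛619) ⊂ R but ω ∉ R, so [K : Q(∛619)] = 2.)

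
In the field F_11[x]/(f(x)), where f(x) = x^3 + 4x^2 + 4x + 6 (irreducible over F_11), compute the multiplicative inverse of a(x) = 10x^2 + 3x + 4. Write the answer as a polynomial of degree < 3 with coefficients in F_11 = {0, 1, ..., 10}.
a(x)^(-1) ≡ 2x^2 + 3x + 3 (mod f(x))

Since f is irreducible over F_11, F_11[x]/(f) is a field and a(x) ≠ 0 has an inverse. Apply the extended Euclidean algorithm to f(x) and a(x) in F_11[x]: f(x) = (10x + 4)·a(x) + (7x + 1);  a(x) = (3x)·(7x + 1) + (4). The last nonzero remainder is the constant 4 = gcd(f, a) in F_11. Back-substituting through the division chain expresses 4 = s(x)·a(x) + t(x)·f(x) with s(x) ≡ 8x^2 + x + 1 (mod f), so (8x^2 + x + 1)·a(x) ≡ 4 (mod f). Multiplying by 4^(-1) ≡ 3 in F_11 gives a(x)^(-1) ≡ 3·(8x^2 + x + 1) ≡ 2x^2 + 3x + 3 (mod f). Check: (10x^2 + 3x + 4)·(2x^2 + 3x + 3) = 9x^4 + 3x^3 + 3x^2 + 10x + 1 ≡ 1 (mod x^3 + 4x^2 + 4x + 6).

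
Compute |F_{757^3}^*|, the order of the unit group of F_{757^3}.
|F_{757^3}^*| = 433798092

F_{757^3} has 757^3 = 433798093 elements; its multiplicative group consists of all nonzero elements, so |F_{757^3}^*| = 433798093 - 1 = 433798092. (It is cyclic since any finite subgroup of the multiplicative group of a field is cyclic.)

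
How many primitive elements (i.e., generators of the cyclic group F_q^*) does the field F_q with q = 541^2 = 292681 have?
There are φ(292680) = 77760 primitive elements

F_q^* is cyclic of order q - 1 = 292680. A cyclic group of order m has exactly φ(m) generators. Here m = 292680 = 2^3 · 3^3 · 5 · 271, so the number of primitive elements is φ(292680) = 77760.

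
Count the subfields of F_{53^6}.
F_{53^6} has 4 subfields

The subfields of F_{p^n} are exactly the fields F_{p^d} for d | n (each is the fixed field of the unique index-d subgroup of Gal(F_{p^n}/F_p) ≅ Z/nZ). The divisors of n = 6 are {1, 2, 3, 6}, giving 4 subfields: F_{53^1}, F_{53^2}, F_{53^3}, F_{53^6}.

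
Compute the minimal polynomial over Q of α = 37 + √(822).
m_α(x) = x^2 - 74x + 547

From α - 37 = √(822), squaring gives (α - 37)^2 = 822, i.e. α^2 - 74α + 1369 = 822, so α^2 - 74α + 547 = 0. The discriminant of x^2 - 74x + 547 is (-74)^2 - 4·(547) = 5476 - 2188 = 3288, and 4·(822) is not a perfect square in Q since 822 is squarefree and ≠ 1. Hence x^2 - 74x + 547 is irreducible over Q and is the minimal polynomial of α.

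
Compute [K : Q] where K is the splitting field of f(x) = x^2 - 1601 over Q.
[K : Q] = 2

f(x) = x^2 - 1601 factors as (x - √1601)(x + √1601). The splitting field is K = Q(√1601). Since 1601 is squarefree and > 1, it is not a perfect square, so x^2 - 1601 is irreducible over Q and [Q(√1601) : Q] = 2. Hence [K : Q] = 2.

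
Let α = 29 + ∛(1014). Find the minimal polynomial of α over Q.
m_α(x) = x^3 - 87x^2 + 2523x - 25403

Set β = α - 29 = ∛(1014), so β^3 = 1014. Then (α - 29)^3 - 1014 = 0, i.e. α is a root of g(x) = (x - 29)^3 - 1014 = x^3 - 87x^2 + 2523x - 25403. Since g(x) = h(x - 29) where h(x) = x^3 - 1014, and h is irreducible over Q (because 1014 is not a perfect cube, so h has no rational root, and a monic cubic with no rational root is irreducible), g is also irreducible (irreducibility is preserved under the substitution x → x - 29). Hence m_α(x) = x^3 - 87x^2 + 2523x - 25403.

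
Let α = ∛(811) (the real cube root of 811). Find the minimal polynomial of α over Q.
m_α(x) = x^3 - 811

α satisfies α^3 = 811, so x^3 - 811 annihilates α. By the rational root test, a rational root p/q (in lowest terms) of x^3 - 811 would satisfy p^3 = 811 q^3, forcing q = 1 and p^3 = 811; but 811 is not a perfect cube, contradiction. A monic cubic over Q with no rational root is irreducible (any nontrivial factorization would include a linear factor). Hence x^3 - 811 is the minimal polynomial of α, and in particular [Q(α):Q] = 3.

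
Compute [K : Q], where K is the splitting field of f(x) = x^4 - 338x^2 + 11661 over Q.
[K : Q] = 4

Solving the quadratic in x^2: x^2 = (338 ± √(338^2 - 4·11661))/2 = (338 ± √67600)/2 = (338 ± 260)/2, giving x^2 = 299 or x^2 = 39. So f(x) = (x^2 - 299)(x^2 - 39) and the roots of f are ±√299, ±√39. Hence the splitting field is K = Q(√299, √39). Since 299 and 39 are distinct squarefree integers > 1, their product 11661 is not a perfect square, so √39 ∉ Q(√299). By the tower law [K:Q] = [Q(√299,√39):Q(√299)] · [Q(√299):Q] = 2 · 2 = 4.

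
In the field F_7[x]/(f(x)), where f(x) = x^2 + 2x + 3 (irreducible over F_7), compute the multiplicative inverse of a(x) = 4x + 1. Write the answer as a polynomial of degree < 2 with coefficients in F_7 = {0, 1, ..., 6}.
a(x)^(-1) ≡ 4x (mod f(x))

Since f is irreducible over F_7, F_7[x]/(f) is a field and a(x) ≠ 0 has an inverse. Apply the extended Euclidean algorithm to f(x) and a(x) in F_7[x]: f(x) = (2x)·a(x) + (3). The last nonzero remainder is the constant 3 = gcd(f, a) in F_7. Back-substituting through the division chain expresses 3 = s(x)·a(x) + t(x)·f(x) with s(x) ≡ 5x (mod f), so (5x)·a(x) ≡ 3 (mod f). Multiplying by 3^(-1) ≡ 5 in F_7 gives a(x)^(-1) ≡ 5·(5x) ≡ 4x (mod f). Check: (4x + 1)·(4x) = 2x^2 + 4x ≡ 1 (mod x^2 + 2x + 3).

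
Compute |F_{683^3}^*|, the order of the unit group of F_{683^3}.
|F_{683^3}^*| = 318611986

F_{683^3} has 683^3 = 318611987 elements; its multiplicative group consists of all nonzero elements, so |F_{683^3}^*| = 318611987 - 1 = 318611986. (It is cyclic since any finite subgroup of the multiplicative group of a field is cyclic.)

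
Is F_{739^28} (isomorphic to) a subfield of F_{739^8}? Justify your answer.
No: F_{739^28} is not a subfield of F_{739^8}

F_{p^m} embeds in F_{p^n} iff m | n. Here 28 ∤ 8 (since 8 = 0·28 + 8 with remainder 8 ≠ 0), so F_{739^28} is not a subfield of F_{739^8}. Equivalently: if it were, the tower law would give 28 = [F_{739^28}:F_739] dividing [F_{739^8}:F_739] = 8, contradiction.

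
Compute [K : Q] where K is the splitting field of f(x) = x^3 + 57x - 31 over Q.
[K : Q] = 6

By the rational root test, any rational root of the monic integer polynomial f(x) = x^3 + 57x - 31 must be an integer dividing the constant term -31, i.e. one of ±{1, 31}. Evaluating: f(1) = 27, f(-1) = -89, f(31) = 31527, f(-31) = -31589; none is 0, so f has no rational root and is therefore irreducible over Q (a cubic with no linear factor over a field is irreducible). For an irreducible cubic, the Galois group is A_3 or S_3 according as the discriminant disc(f) = -4a^3 - 27b^2 = -4·(57)^3 - 27·(-31)^2 = -766719 is or is not a square in Q. Here disc(f) = -766719 is not a perfect square in Q, so the Galois group of f over Q is not contained in A_3 and must be all of S_3. The splitting field has degree |S_3| = 6 over Q, so [K : Q] = 6.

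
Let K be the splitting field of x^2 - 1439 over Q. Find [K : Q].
[K : Q] = 2

f(x) = x^2 - 1439 factors as (x - √1439)(x + √1439). The splitting field is K = Q(√1439). Since 1439 is squarefree and > 1, it is not a perfect square, so x^2 - 1439 is irreducible over Q and [Q(√1439) : Q] = 2. Hence [K : Q] = 2.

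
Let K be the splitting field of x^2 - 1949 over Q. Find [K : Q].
[K : Q] = 2

f(x) = x^2 - 1949 factors as (x - √1949)(x + √1949). The splitting field is K = Q(√1949). Since 1949 is squarefree and > 1, it is not a perfect square, so x^2 - 1949 is irreducible over Q and [Q(√1949) : Q] = 2. Hence [K : Q] = 2.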